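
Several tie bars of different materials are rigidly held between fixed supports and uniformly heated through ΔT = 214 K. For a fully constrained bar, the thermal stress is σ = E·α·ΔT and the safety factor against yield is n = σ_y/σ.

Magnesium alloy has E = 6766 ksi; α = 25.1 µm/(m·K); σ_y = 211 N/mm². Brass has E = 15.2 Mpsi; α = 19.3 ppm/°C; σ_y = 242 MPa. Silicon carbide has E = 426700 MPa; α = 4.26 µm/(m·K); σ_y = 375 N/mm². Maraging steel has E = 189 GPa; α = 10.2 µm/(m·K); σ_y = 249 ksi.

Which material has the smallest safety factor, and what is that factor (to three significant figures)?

Converting E to GPa, α to ×10⁻⁶/K, σ_y to MPa, then σ and n for each:
  magnesium alloy: E = 46.65, α = 25.1, σ_y = 211.0 → σ = 251 MPa, n = 0.842
  brass: E = 104.8, α = 19.3, σ_y = 242.0 → σ = 433 MPa, n = 0.559
  silicon carbide: E = 426.7, α = 4.26, σ_y = 375.0 → σ = 389 MPa, n = 0.964
  maraging steel: E = 189.0, α = 10.2, σ_y = 1717 → σ = 413 MPa, n = 4.16
Smallest n: brass with n = 0.559.

brass, n = 0.559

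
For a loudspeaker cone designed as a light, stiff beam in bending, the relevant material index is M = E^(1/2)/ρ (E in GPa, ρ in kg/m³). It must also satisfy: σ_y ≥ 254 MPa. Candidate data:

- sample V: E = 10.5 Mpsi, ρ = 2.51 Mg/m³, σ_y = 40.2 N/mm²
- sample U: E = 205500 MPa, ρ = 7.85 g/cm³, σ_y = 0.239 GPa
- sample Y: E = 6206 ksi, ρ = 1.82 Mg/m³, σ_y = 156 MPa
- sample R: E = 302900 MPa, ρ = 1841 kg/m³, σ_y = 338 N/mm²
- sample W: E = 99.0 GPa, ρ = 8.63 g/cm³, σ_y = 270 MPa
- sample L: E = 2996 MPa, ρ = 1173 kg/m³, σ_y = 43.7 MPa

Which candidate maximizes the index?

Screen on constraints: σ_y ≥ 254 MPa. Survivors: sample R, sample W.
In SI units:
  sample R: E = 302.9 GPa, ρ = 1841 kg/m³
  sample W: E = 99.00 GPa, ρ = 8630 kg/m³
  sample R: M = 9.45×10⁻³
  sample W: M = 1.15×10⁻³
Sample R has the largest M.

sample R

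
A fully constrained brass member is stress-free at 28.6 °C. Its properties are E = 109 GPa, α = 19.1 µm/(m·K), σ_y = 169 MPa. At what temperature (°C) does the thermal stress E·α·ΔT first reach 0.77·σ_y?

E·α·ΔT = 130.1 MPa ⇒ ΔT = 130.1 / (109.0×10³ × 19.1×10⁻⁶) = 62.51 K.
T = 28.6 + 62.51 = 91.11 °C.

91.1 °C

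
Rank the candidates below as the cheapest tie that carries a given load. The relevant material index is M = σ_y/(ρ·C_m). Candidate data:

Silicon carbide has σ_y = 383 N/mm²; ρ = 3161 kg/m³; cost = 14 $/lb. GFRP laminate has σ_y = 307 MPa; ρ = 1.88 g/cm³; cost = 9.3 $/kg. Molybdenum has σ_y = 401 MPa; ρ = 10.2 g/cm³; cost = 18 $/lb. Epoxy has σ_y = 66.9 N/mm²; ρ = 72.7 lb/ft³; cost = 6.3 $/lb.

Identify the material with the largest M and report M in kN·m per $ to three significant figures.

Normalizing units and computing the index:
  silicon carbide: σ_y = 383.0 MPa, ρ = 3161 kg/m³, cost = 30.86 $/kg
  GFRP laminate: σ_y = 307.0 MPa, ρ = 1880 kg/m³, cost = 9.300 $/kg
  molybdenum: σ_y = 401.0 MPa, ρ = 10200 kg/m³, cost = 39.68 $/kg
  epoxy: σ_y = 66.90 MPa, ρ = 1165 kg/m³, cost = 13.89 $/kg
  GFRP laminate: M = 17.6 kN·m per $
  epoxy: M = 4.14 kN·m per $
  silicon carbide: M = 3.93 kN·m per $
  molybdenum: M = 0.991 kN·m per $
GFRP laminate has the largest M.

GFRP laminate, M = 17.6 kN·m per $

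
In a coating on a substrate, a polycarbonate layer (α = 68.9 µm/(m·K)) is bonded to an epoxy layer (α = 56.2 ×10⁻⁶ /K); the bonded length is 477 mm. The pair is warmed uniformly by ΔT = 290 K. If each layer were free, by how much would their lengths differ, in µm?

1760 µm

Δα = |68.9 − 56.2|×10⁻⁶/K = 12.7×10⁻⁶/K.
ΔL_mismatch = Δα·L·ΔT = 12.7×10⁻⁶ × 477.0 mm × 290.0 K = 1760 µm.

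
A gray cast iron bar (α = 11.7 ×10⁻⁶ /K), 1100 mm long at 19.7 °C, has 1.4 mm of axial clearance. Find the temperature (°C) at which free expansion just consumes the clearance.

128 °C

α·L₀·ΔT = 1.4 mm ⇒ ΔT = 1.4 / (11.7×10⁻⁶ × 1100.0) = 108.8 K.
T = 19.7 + 108.8 = 128.5 °C.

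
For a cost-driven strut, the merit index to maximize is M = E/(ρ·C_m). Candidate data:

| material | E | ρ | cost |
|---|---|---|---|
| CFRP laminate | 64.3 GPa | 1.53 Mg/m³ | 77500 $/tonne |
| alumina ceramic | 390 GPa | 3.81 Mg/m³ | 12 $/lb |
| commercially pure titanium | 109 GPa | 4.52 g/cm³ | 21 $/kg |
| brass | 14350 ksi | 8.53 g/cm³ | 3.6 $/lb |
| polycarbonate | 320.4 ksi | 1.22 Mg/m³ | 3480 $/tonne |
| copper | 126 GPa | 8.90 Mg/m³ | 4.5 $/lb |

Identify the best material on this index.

alumina ceramic

Normalizing units and computing the index:
  CFRP laminate: E = 64.30 GPa, ρ = 1530 kg/m³, cost = 77.50 $/kg
  alumina ceramic: E = 390.0 GPa, ρ = 3810 kg/m³, cost = 26.46 $/kg
  commercially pure titanium: E = 109.0 GPa, ρ = 4520 kg/m³, cost = 21.00 $/kg
  brass: E = 98.94 GPa, ρ = 8530 kg/m³, cost = 7.937 $/kg
  polycarbonate: E = 2.209 GPa, ρ = 1220 kg/m³, cost = 3.480 $/kg
  copper: E = 126.0 GPa, ρ = 8900 kg/m³, cost = 9.921 $/kg
  alumina ceramic: M = 3.87 MN·m per $
  brass: M = 1.46 MN·m per $
  copper: M = 1.43 MN·m per $
  commercially pure titanium: M = 1.15 MN·m per $
  CFRP laminate: M = 0.542 MN·m per $
  polycarbonate: M = 0.520 MN·m per $
The maximum is for alumina ceramic.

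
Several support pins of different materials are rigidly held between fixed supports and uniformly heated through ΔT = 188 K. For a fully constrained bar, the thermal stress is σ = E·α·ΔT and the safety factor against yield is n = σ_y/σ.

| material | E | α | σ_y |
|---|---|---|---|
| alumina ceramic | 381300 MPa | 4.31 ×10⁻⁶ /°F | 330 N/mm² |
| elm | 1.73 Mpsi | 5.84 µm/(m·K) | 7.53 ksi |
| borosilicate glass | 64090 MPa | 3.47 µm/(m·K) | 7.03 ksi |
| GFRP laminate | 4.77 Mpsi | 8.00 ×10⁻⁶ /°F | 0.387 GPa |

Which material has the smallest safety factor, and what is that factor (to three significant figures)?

With everything in SI (GPa, ×10⁻⁶/K, MPa):
  alumina ceramic: E = 381.3, α = 7.76, σ_y = 330.0 → σ = 556 MPa, n = 0.593
  elm: E = 11.93, α = 5.84, σ_y = 51.92 → σ = 13.1 MPa, n = 3.96
  borosilicate glass: E = 64.09, α = 3.47, σ_y = 48.47 → σ = 41.8 MPa, n = 1.16
  GFRP laminate: E = 32.89, α = 14.4, σ_y = 387.0 → σ = 89.0 MPa, n = 4.35
Alumina ceramic has the lowest safety factor, n = 0.593.

alumina ceramic, n = 0.593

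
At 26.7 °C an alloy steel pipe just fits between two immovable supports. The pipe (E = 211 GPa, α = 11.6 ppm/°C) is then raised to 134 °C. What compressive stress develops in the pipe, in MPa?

263 MPa

ΔT = 107.3 K. Constrained thermal stress σ = E·α·ΔT = 211.0×10³ MPa × 11.6×10⁻⁶ × 107.3 = 263 MPa (compressive).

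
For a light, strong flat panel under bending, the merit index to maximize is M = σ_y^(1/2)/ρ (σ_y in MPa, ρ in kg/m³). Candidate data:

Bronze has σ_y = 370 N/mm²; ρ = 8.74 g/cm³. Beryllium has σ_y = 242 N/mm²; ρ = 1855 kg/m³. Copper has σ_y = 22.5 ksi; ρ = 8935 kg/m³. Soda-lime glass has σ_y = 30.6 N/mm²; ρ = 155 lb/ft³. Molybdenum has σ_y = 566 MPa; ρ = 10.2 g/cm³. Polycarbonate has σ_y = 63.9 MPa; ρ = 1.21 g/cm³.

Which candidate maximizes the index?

In SI units:
  bronze: σ_y = 370.0 MPa, ρ = 8740 kg/m³
  beryllium: σ_y = 242.0 MPa, ρ = 1855 kg/m³
  copper: σ_y = 155.1 MPa, ρ = 8935 kg/m³
  soda-lime glass: σ_y = 30.60 MPa, ρ = 2483 kg/m³
  molybdenum: σ_y = 566.0 MPa, ρ = 10200 kg/m³
  polycarbonate: σ_y = 63.90 MPa, ρ = 1210 kg/m³
  beryllium: M = 8.39×10⁻³
  polycarbonate: M = 6.61×10⁻³
  molybdenum: M = 2.33×10⁻³
  soda-lime glass: M = 2.23×10⁻³
  bronze: M = 2.20×10⁻³
  copper: M = 1.39×10⁻³
Beryllium has the largest M.

beryllium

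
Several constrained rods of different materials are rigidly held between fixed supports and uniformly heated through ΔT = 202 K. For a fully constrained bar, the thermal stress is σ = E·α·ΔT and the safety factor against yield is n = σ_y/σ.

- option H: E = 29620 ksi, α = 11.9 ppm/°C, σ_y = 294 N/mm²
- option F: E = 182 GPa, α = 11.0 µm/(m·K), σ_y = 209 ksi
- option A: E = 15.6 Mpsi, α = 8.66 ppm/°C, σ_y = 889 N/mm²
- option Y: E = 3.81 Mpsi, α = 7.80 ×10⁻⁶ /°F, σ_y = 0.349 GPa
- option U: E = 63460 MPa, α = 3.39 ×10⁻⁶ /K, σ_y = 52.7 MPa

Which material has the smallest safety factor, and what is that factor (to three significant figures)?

option H, n = 0.599

Per material, after unit conversion:
  option H: E = 204.2, α = 11.9, σ_y = 294.0 → σ = 491 MPa, n = 0.599
  option F: E = 182.0, α = 11.0, σ_y = 1441 → σ = 404 MPa, n = 3.56
  option A: E = 107.6, α = 8.66, σ_y = 889.0 → σ = 188 MPa, n = 4.72
  option Y: E = 26.27, α = 14.0, σ_y = 349.0 → σ = 74.5 MPa, n = 4.68
  option U: E = 63.46, α = 3.39, σ_y = 52.70 → σ = 43.5 MPa, n = 1.21
The minimum is option H at n = 0.599.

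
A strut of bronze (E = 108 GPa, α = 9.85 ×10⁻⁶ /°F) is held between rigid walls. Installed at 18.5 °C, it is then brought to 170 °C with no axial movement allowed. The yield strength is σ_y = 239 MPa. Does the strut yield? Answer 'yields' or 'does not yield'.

α = 9.85×10⁻⁶/°F × 9/5 = 17.7×10⁻⁶/K.
ΔT = 151.5 K. Constrained thermal stress σ = E·α·ΔT = 108.0×10³ MPa × 17.7×10⁻⁶ × 151.5 = 290 MPa (compressive).
Compare to σ_y = 239 MPa: σ ≥ σ_y, so it yields.

yields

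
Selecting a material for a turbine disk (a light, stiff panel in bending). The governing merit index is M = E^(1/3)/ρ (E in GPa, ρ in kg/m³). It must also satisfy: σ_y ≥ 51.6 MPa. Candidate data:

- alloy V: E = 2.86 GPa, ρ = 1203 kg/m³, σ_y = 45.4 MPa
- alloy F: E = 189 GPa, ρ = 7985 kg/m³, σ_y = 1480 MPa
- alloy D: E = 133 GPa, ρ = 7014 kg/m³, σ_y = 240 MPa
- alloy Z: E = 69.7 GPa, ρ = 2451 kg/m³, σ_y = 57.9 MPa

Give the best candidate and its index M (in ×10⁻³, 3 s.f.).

Screen on constraints: σ_y ≥ 51.6 MPa. Survivors: alloy F, alloy D, alloy Z.
Computing M directly (units already consistent):
  alloy Z: M = 1.68×10⁻³
  alloy D: M = 0.728×10⁻³
  alloy F: M = 0.719×10⁻³
The maximum is for alloy Z.

alloy Z, M = 1.68×10⁻³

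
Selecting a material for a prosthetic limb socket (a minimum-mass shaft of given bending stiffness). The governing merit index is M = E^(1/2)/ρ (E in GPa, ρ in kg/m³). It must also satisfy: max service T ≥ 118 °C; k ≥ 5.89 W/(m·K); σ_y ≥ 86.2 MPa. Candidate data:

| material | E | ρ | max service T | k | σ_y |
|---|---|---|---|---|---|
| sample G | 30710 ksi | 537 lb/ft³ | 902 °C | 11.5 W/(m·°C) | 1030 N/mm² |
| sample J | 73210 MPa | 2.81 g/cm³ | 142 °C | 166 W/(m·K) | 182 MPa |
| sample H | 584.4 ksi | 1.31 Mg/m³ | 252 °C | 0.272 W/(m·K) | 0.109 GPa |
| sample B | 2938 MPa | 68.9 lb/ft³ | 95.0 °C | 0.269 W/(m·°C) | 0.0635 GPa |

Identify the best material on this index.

Screen on constraints: max service T ≥ 118 °C; k ≥ 5.89 W/(m·K); σ_y ≥ 86.2 MPa. Survivors: sample G, sample J.
Normalizing units and computing the index:
  sample G: E = 211.7 GPa, ρ = 8602 kg/m³
  sample J: E = 73.21 GPa, ρ = 2810 kg/m³
  sample J: M = 3.04×10⁻³
  sample G: M = 1.69×10⁻³
Highest index: sample J.

sample J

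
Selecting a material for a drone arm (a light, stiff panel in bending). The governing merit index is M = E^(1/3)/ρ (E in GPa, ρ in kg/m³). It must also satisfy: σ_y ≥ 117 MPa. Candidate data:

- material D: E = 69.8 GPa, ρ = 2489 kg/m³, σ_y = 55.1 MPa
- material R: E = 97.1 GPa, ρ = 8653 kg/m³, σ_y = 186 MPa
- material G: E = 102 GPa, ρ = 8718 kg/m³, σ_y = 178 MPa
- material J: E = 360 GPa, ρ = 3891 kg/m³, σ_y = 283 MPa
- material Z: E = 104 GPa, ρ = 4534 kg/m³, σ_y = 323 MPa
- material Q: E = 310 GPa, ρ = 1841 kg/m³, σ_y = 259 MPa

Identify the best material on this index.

Screen on constraints: σ_y ≥ 117 MPa. Survivors: material R, material G, material J, material Z, material Q.
Per-candidate index values:
  material Q: M = 3.68×10⁻³
  material J: M = 1.83×10⁻³
  material Z: M = 1.04×10⁻³
  material G: M = 0.536×10⁻³
  material R: M = 0.531×10⁻³
Material Q has the largest M.

material Q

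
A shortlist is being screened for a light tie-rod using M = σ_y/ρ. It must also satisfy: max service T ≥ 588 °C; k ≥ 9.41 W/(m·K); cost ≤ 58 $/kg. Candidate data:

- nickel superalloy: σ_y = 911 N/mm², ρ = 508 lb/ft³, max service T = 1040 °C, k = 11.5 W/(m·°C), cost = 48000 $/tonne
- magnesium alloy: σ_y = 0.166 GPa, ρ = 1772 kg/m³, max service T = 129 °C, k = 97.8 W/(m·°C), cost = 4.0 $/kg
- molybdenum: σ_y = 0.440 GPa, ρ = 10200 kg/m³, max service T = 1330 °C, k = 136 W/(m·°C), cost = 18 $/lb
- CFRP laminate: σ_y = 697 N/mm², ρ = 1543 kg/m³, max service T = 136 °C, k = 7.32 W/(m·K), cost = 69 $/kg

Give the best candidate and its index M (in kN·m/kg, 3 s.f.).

nickel superalloy, M = 112 kN·m/kg

Screen on constraints: max service T ≥ 588 °C; k ≥ 9.41 W/(m·K); cost ≤ 58 $/kg. Survivors: nickel superalloy, molybdenum.
After converting to SI:
  nickel superalloy: σ_y = 911.0 MPa, ρ = 8137 kg/m³
  molybdenum: σ_y = 440.0 MPa, ρ = 10200 kg/m³
  nickel superalloy: M = 112 kN·m/kg
  molybdenum: M = 43.1 kN·m/kg
Highest index: nickel superalloy.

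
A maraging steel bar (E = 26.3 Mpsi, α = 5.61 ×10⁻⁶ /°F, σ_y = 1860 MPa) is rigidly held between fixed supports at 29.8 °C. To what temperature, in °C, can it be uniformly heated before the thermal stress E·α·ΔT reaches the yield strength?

E = 26.3 Mpsi = 181.3 GPa.
α = 5.61×10⁻⁶/°F × 9/5 = 10.1×10⁻⁶/K.
E·α·ΔT = 1860 MPa ⇒ ΔT = 1860 / (181.3×10³ × 10.1×10⁻⁶) = 1016 K.
T = 29.8 + 1016 = 1046 °C.

1050 °C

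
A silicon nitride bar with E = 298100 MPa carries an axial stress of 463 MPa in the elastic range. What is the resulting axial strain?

1.55×10⁻³

E = 298100 MPa = 298.1 GPa = 298100 MPa.
ε = σ/E = 463 / 298100 = 1.55×10⁻³.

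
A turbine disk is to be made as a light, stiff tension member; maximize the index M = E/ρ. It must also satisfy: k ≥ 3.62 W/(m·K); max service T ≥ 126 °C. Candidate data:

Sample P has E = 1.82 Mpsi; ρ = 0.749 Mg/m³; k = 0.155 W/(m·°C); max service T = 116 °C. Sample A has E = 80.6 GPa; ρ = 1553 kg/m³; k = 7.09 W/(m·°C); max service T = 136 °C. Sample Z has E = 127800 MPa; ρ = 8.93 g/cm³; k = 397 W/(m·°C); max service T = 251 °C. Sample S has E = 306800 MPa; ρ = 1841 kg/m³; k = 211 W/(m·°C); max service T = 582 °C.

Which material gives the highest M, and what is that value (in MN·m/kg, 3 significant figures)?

sample S, M = 167 MN·m/kg

Screen on constraints: k ≥ 3.62 W/(m·K); max service T ≥ 126 °C. Survivors: sample A, sample Z, sample S.
After converting to SI:
  sample A: E = 80.60 GPa, ρ = 1553 kg/m³
  sample Z: E = 127.8 GPa, ρ = 8930 kg/m³
  sample S: E = 306.8 GPa, ρ = 1841 kg/m³
  sample S: M = 167 MN·m/kg
  sample A: M = 51.9 MN·m/kg
  sample Z: M = 14.3 MN·m/kg
Sample S has the largest M.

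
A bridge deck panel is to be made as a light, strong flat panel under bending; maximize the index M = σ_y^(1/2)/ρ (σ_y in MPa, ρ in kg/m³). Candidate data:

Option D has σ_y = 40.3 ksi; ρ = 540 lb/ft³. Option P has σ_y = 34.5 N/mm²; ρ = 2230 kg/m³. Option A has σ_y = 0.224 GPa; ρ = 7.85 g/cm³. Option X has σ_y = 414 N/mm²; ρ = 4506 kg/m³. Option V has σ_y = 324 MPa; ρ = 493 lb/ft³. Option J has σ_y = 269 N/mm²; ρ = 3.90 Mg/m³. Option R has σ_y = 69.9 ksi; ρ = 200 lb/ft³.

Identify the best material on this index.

Normalizing units and computing the index:
  option D: σ_y = 277.9 MPa, ρ = 8650 kg/m³
  option P: σ_y = 34.50 MPa, ρ = 2230 kg/m³
  option A: σ_y = 224.0 MPa, ρ = 7850 kg/m³
  option X: σ_y = 414.0 MPa, ρ = 4506 kg/m³
  option V: σ_y = 324.0 MPa, ρ = 7897 kg/m³
  option J: σ_y = 269.0 MPa, ρ = 3900 kg/m³
  option R: σ_y = 481.9 MPa, ρ = 3204 kg/m³
  option R: M = 6.85×10⁻³
  option X: M = 4.52×10⁻³
  option J: M = 4.21×10⁻³
  option P: M = 2.63×10⁻³
  option V: M = 2.28×10⁻³
  option D: M = 1.93×10⁻³
  option A: M = 1.91×10⁻³
Option R has the largest M.

option R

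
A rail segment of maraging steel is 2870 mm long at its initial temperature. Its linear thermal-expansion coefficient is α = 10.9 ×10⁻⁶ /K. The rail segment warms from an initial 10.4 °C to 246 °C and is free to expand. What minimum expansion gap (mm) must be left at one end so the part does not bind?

ΔT = 246 − 10.4 = 235.6 K.
ΔL = α·L₀·ΔT = 10.9×10⁻⁶ × 2870 mm × 235.6 K = 7.37 mm.

7.37 mm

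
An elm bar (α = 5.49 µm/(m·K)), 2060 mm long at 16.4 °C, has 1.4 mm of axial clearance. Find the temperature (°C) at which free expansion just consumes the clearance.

α·L₀·ΔT = 1.4 mm ⇒ ΔT = 1.4 / (5.49×10⁻⁶ × 2060.0) = 123.8 K.
T = 16.4 + 123.8 = 140.2 °C.

140 °C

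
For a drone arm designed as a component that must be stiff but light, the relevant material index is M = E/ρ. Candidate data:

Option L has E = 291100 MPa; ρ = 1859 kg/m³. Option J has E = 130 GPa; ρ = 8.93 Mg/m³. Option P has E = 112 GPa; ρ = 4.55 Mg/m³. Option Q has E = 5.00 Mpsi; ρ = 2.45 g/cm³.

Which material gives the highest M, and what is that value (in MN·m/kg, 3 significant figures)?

Normalizing units and computing the index:
  option L: E = 291.1 GPa, ρ = 1859 kg/m³
  option J: E = 130.0 GPa, ρ = 8930 kg/m³
  option P: E = 112.0 GPa, ρ = 4550 kg/m³
  option Q: E = 34.47 GPa, ρ = 2450 kg/m³
  option L: M = 157 MN·m/kg
  option P: M = 24.6 MN·m/kg
  option J: M = 14.6 MN·m/kg
  option Q: M = 14.1 MN·m/kg
The maximum is for option L.

option L, M = 157 MN·m/kg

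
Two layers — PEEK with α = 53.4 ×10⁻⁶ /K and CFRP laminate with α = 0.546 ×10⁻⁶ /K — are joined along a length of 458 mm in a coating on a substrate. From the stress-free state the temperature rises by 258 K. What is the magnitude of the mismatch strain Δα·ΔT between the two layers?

0.0136

Δα = |53.4 − 0.546|×10⁻⁶/K = 52.9×10⁻⁶/K.
Mismatch strain = Δα·ΔT = 52.9×10⁻⁶ × 258.0 = 0.0136.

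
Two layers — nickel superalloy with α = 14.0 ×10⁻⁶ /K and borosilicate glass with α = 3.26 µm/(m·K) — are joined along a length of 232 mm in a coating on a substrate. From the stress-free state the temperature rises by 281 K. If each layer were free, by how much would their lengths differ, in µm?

Δα = |14.0 − 3.26|×10⁻⁶/K = 10.7×10⁻⁶/K.
ΔL_mismatch = Δα·L·ΔT = 10.7×10⁻⁶ × 232.0 mm × 281.0 K = 700 µm.

700 µm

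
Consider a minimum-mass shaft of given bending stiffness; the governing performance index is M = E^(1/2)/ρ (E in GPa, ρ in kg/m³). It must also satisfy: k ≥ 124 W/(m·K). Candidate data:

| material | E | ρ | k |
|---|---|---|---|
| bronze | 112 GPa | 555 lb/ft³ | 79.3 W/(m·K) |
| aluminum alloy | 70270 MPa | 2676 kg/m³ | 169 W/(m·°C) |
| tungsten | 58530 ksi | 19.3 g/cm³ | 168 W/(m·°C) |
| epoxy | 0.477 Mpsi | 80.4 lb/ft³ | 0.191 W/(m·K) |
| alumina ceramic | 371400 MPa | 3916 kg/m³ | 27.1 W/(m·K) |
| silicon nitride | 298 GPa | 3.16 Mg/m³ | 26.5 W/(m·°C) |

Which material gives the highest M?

Screen on constraints: k ≥ 124 W/(m·K). Survivors: aluminum alloy, tungsten.
Normalizing units and computing the index:
  aluminum alloy: E = 70.27 GPa, ρ = 2676 kg/m³
  tungsten: E = 403.6 GPa, ρ = 19300 kg/m³
  aluminum alloy: M = 3.13×10⁻³
  tungsten: M = 1.04×10⁻³
Aluminum alloy ranks first.

aluminum alloy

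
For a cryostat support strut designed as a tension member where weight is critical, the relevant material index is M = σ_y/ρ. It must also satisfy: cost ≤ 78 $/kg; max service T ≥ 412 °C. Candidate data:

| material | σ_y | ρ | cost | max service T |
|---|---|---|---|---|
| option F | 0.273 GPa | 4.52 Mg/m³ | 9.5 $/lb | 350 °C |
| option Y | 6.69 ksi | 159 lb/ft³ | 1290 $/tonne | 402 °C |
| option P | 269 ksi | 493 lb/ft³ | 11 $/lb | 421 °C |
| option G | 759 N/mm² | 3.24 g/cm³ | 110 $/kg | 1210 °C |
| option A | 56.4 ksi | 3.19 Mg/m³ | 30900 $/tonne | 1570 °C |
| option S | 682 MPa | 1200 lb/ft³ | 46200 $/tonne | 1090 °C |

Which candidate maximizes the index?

Screen on constraints: cost ≤ 78 $/kg; max service T ≥ 412 °C. Survivors: option P, option A, option S.
Putting every candidate on a common basis:
  option P: σ_y = 1855 MPa, ρ = 7897 kg/m³
  option A: σ_y = 388.9 MPa, ρ = 3190 kg/m³
  option S: σ_y = 682.0 MPa, ρ = 19220 kg/m³
  option P: M = 235 kN·m/kg
  option A: M = 122 kN·m/kg
  option S: M = 35.5 kN·m/kg
Option P has the largest M.

option P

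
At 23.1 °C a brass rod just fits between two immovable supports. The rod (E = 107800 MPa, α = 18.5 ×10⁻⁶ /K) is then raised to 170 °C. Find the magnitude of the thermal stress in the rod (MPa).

293 MPa

E = 107800 MPa = 107.8 GPa.
ΔT = 146.9 K. Constrained thermal stress σ = E·α·ΔT = 107.8×10³ MPa × 18.5×10⁻⁶ × 146.9 = 293 MPa (compressive).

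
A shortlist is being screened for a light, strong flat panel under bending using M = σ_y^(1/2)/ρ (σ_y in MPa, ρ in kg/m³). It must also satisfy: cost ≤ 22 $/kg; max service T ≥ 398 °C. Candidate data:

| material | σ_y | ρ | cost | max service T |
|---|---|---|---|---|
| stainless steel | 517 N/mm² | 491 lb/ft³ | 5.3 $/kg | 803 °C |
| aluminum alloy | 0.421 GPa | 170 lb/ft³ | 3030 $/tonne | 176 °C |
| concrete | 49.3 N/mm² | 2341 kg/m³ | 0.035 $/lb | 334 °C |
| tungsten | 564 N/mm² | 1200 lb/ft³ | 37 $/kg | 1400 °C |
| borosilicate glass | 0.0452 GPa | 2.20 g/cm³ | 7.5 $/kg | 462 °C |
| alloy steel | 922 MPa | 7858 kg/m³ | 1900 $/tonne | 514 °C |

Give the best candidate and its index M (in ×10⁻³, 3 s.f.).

Screen on constraints: cost ≤ 22 $/kg; max service T ≥ 398 °C. Survivors: stainless steel, borosilicate glass, alloy steel.
After converting to SI:
  stainless steel: σ_y = 517.0 MPa, ρ = 7865 kg/m³
  borosilicate glass: σ_y = 45.20 MPa, ρ = 2200 kg/m³
  alloy steel: σ_y = 922.0 MPa, ρ = 7858 kg/m³
  alloy steel: M = 3.86×10⁻³
  borosilicate glass: M = 3.06×10⁻³
  stainless steel: M = 2.89×10⁻³
Highest index: alloy steel.

alloy steel, M = 3.86×10⁻³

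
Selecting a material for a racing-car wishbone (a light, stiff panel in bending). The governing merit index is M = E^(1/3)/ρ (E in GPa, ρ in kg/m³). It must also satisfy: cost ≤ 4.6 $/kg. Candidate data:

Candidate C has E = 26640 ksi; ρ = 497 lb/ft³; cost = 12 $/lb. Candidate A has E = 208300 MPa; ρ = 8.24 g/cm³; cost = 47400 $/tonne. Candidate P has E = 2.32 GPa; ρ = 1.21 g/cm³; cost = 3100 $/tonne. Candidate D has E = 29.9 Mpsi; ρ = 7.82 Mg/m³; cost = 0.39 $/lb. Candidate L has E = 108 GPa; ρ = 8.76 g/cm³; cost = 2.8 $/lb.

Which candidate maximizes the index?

candidate P

Screen on constraints: cost ≤ 4.6 $/kg. Survivors: candidate P, candidate D.
Convert each candidate to consistent units, then evaluate M:
  candidate P: E = 2.320 GPa, ρ = 1210 kg/m³
  candidate D: E = 206.2 GPa, ρ = 7820 kg/m³
  candidate P: M = 1.09×10⁻³
  candidate D: M = 0.755×10⁻³
The maximum is for candidate P.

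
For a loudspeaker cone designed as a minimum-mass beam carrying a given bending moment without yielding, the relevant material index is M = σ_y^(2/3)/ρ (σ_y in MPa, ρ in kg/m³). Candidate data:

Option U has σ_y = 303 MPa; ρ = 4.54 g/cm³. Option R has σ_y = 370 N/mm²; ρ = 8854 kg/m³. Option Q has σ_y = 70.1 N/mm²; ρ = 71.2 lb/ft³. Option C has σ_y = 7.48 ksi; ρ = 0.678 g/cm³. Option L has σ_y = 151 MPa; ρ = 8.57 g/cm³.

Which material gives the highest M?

option C

Convert each candidate to consistent units, then evaluate M:
  option U: σ_y = 303.0 MPa, ρ = 4540 kg/m³
  option R: σ_y = 370.0 MPa, ρ = 8854 kg/m³
  option Q: σ_y = 70.10 MPa, ρ = 1141 kg/m³
  option C: σ_y = 51.57 MPa, ρ = 678.0 kg/m³
  option L: σ_y = 151.0 MPa, ρ = 8570 kg/m³
  option C: M = 20.4×10⁻³
  option Q: M = 14.9×10⁻³
  option U: M = 9.94×10⁻³
  option R: M = 5.82×10⁻³
  option L: M = 3.31×10⁻³
The maximum is for option C.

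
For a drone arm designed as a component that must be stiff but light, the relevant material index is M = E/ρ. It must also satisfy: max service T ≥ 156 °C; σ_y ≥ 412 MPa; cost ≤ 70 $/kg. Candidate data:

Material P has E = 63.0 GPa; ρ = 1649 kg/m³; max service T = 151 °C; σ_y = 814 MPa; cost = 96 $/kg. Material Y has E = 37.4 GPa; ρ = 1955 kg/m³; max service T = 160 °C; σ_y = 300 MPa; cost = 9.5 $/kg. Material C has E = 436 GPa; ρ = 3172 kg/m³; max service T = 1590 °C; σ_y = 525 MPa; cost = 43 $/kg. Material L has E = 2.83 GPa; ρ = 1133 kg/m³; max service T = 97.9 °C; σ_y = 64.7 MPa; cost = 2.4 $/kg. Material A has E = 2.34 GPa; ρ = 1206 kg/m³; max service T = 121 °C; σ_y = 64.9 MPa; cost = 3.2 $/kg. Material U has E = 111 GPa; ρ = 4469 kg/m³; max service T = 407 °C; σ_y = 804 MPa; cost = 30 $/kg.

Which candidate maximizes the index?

Screen on constraints: max service T ≥ 156 °C; σ_y ≥ 412 MPa; cost ≤ 70 $/kg. Survivors: material C, material U.
Per-candidate index values:
  material C: M = 137 MN·m/kg
  material U: M = 24.8 MN·m/kg
Material C ranks first.

material C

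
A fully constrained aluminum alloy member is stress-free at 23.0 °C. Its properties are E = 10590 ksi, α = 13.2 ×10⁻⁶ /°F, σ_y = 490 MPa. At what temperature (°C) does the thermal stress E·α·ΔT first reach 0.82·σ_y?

E = 10590 ksi = 73.02 GPa.
α = 13.2×10⁻⁶/°F × 9/5 = 23.8×10⁻⁶/K.
E·α·ΔT = 401.8 MPa ⇒ ΔT = 401.8 / (73.02×10³ × 23.8×10⁻⁶) = 231.6 K.
T = 23.0 + 231.6 = 254.6 °C.

255 °C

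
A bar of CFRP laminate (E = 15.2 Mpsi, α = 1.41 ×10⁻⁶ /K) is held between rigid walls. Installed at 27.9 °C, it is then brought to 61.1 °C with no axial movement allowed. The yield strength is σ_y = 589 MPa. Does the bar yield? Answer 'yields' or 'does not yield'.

E = 15.2 Mpsi = 104.8 GPa.
ΔT = 33.20 K. Constrained thermal stress σ = E·α·ΔT = 104.8×10³ MPa × 1.41×10⁻⁶ × 33.20 = 4.91 MPa (compressive).
Compare to σ_y = 589 MPa: σ < σ_y, so it does not yield.

does not yield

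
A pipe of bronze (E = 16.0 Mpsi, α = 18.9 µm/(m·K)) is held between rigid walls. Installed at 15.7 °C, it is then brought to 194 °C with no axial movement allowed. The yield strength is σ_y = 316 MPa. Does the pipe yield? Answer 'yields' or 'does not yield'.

E = 16.0 Mpsi = 110.3 GPa.
ΔT = 178.3 K. Constrained thermal stress σ = E·α·ΔT = 110.3×10³ MPa × 18.9×10⁻⁶ × 178.3 = 372 MPa (compressive).
Compare to σ_y = 316 MPa: σ ≥ σ_y, so it yields.

yields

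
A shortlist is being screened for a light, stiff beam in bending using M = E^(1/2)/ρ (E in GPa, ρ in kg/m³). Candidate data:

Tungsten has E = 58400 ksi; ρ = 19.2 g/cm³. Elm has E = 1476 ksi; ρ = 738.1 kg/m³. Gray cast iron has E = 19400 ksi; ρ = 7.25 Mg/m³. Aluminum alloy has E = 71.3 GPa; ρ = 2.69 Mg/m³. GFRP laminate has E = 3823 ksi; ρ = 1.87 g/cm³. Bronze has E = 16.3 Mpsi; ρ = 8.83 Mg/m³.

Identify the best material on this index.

Putting every candidate on a common basis:
  tungsten: E = 402.7 GPa, ρ = 19200 kg/m³
  elm: E = 10.18 GPa, ρ = 738.1 kg/m³
  gray cast iron: E = 133.8 GPa, ρ = 7250 kg/m³
  aluminum alloy: E = 71.30 GPa, ρ = 2690 kg/m³
  GFRP laminate: E = 26.36 GPa, ρ = 1870 kg/m³
  bronze: E = 112.4 GPa, ρ = 8830 kg/m³
  elm: M = 4.32×10⁻³
  aluminum alloy: M = 3.14×10⁻³
  GFRP laminate: M = 2.75×10⁻³
  gray cast iron: M = 1.60×10⁻³
  bronze: M = 1.20×10⁻³
  tungsten: M = 1.05×10⁻³
Highest index: elm.

elm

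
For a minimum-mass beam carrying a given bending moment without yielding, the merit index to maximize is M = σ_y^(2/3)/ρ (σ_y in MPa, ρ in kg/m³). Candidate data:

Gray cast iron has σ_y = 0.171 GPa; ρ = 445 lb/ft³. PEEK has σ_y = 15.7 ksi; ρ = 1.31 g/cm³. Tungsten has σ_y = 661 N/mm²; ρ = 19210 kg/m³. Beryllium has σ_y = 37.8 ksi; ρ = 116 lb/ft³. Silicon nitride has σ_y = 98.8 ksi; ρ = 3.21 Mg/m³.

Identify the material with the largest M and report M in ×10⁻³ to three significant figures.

silicon nitride, M = 24.1×10⁻³

In SI units:
  gray cast iron: σ_y = 171.0 MPa, ρ = 7128 kg/m³
  PEEK: σ_y = 108.2 MPa, ρ = 1310 kg/m³
  tungsten: σ_y = 661.0 MPa, ρ = 19210 kg/m³
  beryllium: σ_y = 260.6 MPa, ρ = 1858 kg/m³
  silicon nitride: σ_y = 681.2 MPa, ρ = 3210 kg/m³
  silicon nitride: M = 24.1×10⁻³
  beryllium: M = 22.0×10⁻³
  PEEK: M = 17.3×10⁻³
  gray cast iron: M = 4.32×10⁻³
  tungsten: M = 3.95×10⁻³
Silicon nitride has the largest M.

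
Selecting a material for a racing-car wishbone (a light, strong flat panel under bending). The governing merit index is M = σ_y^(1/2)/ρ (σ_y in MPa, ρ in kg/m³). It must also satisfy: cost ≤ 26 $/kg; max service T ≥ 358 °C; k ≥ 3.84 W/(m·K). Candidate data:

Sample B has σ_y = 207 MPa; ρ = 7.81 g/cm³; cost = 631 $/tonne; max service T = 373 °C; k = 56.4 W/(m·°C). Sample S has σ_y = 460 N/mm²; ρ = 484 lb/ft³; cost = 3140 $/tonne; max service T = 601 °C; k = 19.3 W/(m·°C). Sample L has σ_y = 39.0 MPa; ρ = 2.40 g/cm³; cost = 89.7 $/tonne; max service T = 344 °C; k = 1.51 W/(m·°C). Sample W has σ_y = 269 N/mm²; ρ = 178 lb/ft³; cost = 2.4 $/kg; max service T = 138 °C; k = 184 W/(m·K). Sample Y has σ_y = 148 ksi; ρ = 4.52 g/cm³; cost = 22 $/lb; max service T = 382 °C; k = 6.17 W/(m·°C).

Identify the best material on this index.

Screen on constraints: cost ≤ 26 $/kg; max service T ≥ 358 °C; k ≥ 3.84 W/(m·K). Survivors: sample B, sample S.
Normalizing units and computing the index:
  sample B: σ_y = 207.0 MPa, ρ = 7810 kg/m³
  sample S: σ_y = 460.0 MPa, ρ = 7753 kg/m³
  sample S: M = 2.77×10⁻³
  sample B: M = 1.84×10⁻³
Highest index: sample S.

sample S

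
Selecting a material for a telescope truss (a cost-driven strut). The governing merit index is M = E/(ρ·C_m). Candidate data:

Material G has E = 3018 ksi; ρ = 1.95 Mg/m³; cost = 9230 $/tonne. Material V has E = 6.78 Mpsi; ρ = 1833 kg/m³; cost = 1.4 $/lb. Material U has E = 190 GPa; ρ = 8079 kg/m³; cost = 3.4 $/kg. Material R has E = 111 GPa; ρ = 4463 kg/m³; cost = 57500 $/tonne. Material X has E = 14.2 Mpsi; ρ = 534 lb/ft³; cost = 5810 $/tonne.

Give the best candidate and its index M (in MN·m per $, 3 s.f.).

material V, M = 8.26 MN·m per $

After converting to SI:
  material G: E = 20.81 GPa, ρ = 1950 kg/m³, cost = 9.230 $/kg
  material V: E = 46.75 GPa, ρ = 1833 kg/m³, cost = 3.086 $/kg
  material U: E = 190.0 GPa, ρ = 8079 kg/m³, cost = 3.400 $/kg
  material R: E = 111.0 GPa, ρ = 4463 kg/m³, cost = 57.50 $/kg
  material X: E = 97.91 GPa, ρ = 8554 kg/m³, cost = 5.810 $/kg
  material V: M = 8.26 MN·m per $
  material U: M = 6.92 MN·m per $
  material X: M = 1.97 MN·m per $
  material G: M = 1.16 MN·m per $
  material R: M = 0.433 MN·m per $
The maximum is for material V.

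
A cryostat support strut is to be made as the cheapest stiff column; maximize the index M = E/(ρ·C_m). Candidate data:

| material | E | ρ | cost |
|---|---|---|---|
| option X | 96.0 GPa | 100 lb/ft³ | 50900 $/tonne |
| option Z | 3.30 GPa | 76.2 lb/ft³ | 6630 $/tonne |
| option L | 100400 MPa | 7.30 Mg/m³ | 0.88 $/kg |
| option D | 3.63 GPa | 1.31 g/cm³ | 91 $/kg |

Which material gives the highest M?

Convert each candidate to consistent units, then evaluate M:
  option X: E = 96.00 GPa, ρ = 1602 kg/m³, cost = 50.90 $/kg
  option Z: E = 3.300 GPa, ρ = 1221 kg/m³, cost = 6.630 $/kg
  option L: E = 100.4 GPa, ρ = 7300 kg/m³, cost = 0.8800 $/kg
  option D: E = 3.630 GPa, ρ = 1310 kg/m³, cost = 91.00 $/kg
  option L: M = 15.6 MN·m per $
  option X: M = 1.18 MN·m per $
  option Z: M = 0.408 MN·m per $
  option D: M = 0.0305 MN·m per $
Option L ranks first.

option L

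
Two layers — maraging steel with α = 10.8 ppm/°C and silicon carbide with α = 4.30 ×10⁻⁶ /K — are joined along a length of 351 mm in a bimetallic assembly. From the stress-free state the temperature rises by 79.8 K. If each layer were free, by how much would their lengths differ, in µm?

182 µm

Δα = |10.8 − 4.30|×10⁻⁶/K = 6.50×10⁻⁶/K.
ΔL_mismatch = Δα·L·ΔT = 6.50×10⁻⁶ × 351.0 mm × 79.8 K = 182 µm.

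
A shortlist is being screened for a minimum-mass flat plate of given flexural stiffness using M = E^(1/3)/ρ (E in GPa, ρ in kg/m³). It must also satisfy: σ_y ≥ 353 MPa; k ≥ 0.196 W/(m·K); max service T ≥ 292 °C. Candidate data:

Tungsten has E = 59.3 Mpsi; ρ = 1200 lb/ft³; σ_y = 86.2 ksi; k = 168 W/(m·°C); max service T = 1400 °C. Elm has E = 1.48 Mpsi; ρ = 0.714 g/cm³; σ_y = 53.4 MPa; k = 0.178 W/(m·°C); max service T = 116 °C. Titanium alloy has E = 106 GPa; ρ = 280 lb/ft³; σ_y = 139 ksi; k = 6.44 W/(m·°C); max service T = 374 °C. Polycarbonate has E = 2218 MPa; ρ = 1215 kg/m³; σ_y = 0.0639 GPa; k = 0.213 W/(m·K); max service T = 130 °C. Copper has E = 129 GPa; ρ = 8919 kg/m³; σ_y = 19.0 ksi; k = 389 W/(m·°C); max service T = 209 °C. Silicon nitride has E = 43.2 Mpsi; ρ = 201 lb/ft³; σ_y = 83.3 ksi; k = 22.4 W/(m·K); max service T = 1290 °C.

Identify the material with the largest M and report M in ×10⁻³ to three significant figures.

silicon nitride, M = 2.07×10⁻³

Screen on constraints: σ_y ≥ 353 MPa; k ≥ 0.196 W/(m·K); max service T ≥ 292 °C. Survivors: tungsten, titanium alloy, silicon nitride.
In SI units:
  tungsten: E = 408.9 GPa, ρ = 19220 kg/m³
  titanium alloy: E = 106.0 GPa, ρ = 4485 kg/m³
  silicon nitride: E = 297.9 GPa, ρ = 3220 kg/m³
  silicon nitride: M = 2.07×10⁻³
  titanium alloy: M = 1.06×10⁻³
  tungsten: M = 0.386×10⁻³
The maximum is for silicon nitride.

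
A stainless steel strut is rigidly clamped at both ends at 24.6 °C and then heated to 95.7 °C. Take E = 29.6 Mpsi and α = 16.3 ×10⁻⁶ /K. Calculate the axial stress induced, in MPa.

237 MPa

E = 29.6 Mpsi = 204.1 GPa.
ΔT = 71.10 K. Constrained thermal stress σ = E·α·ΔT = 204.1×10³ MPa × 16.3×10⁻⁶ × 71.10 = 237 MPa (compressive).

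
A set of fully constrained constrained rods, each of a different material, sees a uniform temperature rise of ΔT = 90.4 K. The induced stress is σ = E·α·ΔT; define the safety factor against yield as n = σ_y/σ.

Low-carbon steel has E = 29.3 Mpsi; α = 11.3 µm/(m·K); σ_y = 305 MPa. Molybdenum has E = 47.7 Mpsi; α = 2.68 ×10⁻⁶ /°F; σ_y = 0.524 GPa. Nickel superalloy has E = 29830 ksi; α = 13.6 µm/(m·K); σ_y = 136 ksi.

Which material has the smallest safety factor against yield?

Converting E to GPa, α to ×10⁻⁶/K, σ_y to MPa, then σ and n for each:
  low-carbon steel: E = 202.0, α = 11.3, σ_y = 305.0 → σ = 206 MPa, n = 1.48
  molybdenum: E = 328.9, α = 4.82, σ_y = 524.0 → σ = 143 MPa, n = 3.65
  nickel superalloy: E = 205.7, α = 13.6, σ_y = 937.7 → σ = 253 MPa, n = 3.71
Smallest n: low-carbon steel with n = 1.48.

low-carbon steel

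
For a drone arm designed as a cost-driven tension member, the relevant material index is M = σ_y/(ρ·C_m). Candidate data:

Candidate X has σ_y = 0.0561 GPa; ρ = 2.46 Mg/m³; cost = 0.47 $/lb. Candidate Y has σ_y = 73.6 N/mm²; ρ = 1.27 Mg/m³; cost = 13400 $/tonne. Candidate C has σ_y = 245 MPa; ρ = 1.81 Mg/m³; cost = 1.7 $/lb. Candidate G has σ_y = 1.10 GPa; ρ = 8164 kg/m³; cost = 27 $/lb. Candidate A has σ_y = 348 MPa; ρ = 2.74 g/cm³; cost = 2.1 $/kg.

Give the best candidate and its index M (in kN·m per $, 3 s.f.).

Normalizing units and computing the index:
  candidate X: σ_y = 56.10 MPa, ρ = 2460 kg/m³, cost = 1.036 $/kg
  candidate Y: σ_y = 73.60 MPa, ρ = 1270 kg/m³, cost = 13.40 $/kg
  candidate C: σ_y = 245.0 MPa, ρ = 1810 kg/m³, cost = 3.748 $/kg
  candidate G: σ_y = 1100 MPa, ρ = 8164 kg/m³, cost = 59.52 $/kg
  candidate A: σ_y = 348.0 MPa, ρ = 2740 kg/m³, cost = 2.100 $/kg
  candidate A: M = 60.5 kN·m per $
  candidate C: M = 36.1 kN·m per $
  candidate X: M = 22.0 kN·m per $
  candidate Y: M = 4.32 kN·m per $
  candidate G: M = 2.26 kN·m per $
Candidate A ranks first.

candidate A, M = 60.5 kN·m per $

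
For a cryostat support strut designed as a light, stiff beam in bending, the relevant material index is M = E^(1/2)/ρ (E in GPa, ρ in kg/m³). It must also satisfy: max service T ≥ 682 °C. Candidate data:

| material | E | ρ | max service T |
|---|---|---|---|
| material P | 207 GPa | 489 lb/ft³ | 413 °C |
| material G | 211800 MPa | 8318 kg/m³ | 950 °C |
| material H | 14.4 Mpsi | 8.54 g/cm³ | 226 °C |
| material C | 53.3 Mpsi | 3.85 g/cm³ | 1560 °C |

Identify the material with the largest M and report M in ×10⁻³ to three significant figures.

material C, M = 4.98×10⁻³

Screen on constraints: max service T ≥ 682 °C. Survivors: material G, material C.
Putting every candidate on a common basis:
  material G: E = 211.8 GPa, ρ = 8318 kg/m³
  material C: E = 367.5 GPa, ρ = 3850 kg/m³
  material C: M = 4.98×10⁻³
  material G: M = 1.75×10⁻³
Material C has the largest M.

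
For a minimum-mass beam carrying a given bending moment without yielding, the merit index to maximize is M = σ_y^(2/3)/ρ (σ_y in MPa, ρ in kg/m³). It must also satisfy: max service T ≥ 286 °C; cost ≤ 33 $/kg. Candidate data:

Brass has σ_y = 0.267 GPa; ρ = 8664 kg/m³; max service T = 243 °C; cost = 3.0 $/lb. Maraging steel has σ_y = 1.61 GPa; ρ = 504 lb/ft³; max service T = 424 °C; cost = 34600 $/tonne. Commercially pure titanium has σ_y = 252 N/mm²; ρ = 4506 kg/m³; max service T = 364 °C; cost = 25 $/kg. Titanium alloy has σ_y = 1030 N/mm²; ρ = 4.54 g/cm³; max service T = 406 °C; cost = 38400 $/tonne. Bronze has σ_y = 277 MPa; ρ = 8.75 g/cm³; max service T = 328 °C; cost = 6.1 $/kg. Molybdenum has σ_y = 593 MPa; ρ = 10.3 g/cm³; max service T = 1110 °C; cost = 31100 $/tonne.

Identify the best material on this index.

commercially pure titanium

Screen on constraints: max service T ≥ 286 °C; cost ≤ 33 $/kg. Survivors: commercially pure titanium, bronze, molybdenum.
Putting every candidate on a common basis:
  commercially pure titanium: σ_y = 252.0 MPa, ρ = 4506 kg/m³
  bronze: σ_y = 277.0 MPa, ρ = 8750 kg/m³
  molybdenum: σ_y = 593.0 MPa, ρ = 10300 kg/m³
  commercially pure titanium: M = 8.85×10⁻³
  molybdenum: M = 6.85×10⁻³
  bronze: M = 4.86×10⁻³
Commercially pure titanium ranks first.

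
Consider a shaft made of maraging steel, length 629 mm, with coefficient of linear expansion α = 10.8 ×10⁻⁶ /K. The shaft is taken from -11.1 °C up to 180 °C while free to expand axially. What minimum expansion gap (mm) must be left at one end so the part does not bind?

1.30 mm

ΔT = 180 − (-11.1) = 191.1 K.
ΔL = α·L₀·ΔT = 10.8×10⁻⁶ × 629 mm × 191.1 K = 1.30 mm.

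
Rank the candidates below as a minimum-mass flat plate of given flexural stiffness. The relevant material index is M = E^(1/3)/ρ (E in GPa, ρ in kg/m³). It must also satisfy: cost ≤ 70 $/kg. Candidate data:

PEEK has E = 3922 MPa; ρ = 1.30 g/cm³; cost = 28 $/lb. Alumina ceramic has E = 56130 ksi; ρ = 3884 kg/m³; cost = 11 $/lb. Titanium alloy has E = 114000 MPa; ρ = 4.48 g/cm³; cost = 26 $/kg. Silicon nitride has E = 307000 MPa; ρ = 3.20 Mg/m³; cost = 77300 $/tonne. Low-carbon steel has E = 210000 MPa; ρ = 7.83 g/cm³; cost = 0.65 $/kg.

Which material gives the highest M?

alumina ceramic

Screen on constraints: cost ≤ 70 $/kg. Survivors: PEEK, alumina ceramic, titanium alloy, low-carbon steel.
Putting every candidate on a common basis:
  PEEK: E = 3.922 GPa, ρ = 1300 kg/m³
  alumina ceramic: E = 387.0 GPa, ρ = 3884 kg/m³
  titanium alloy: E = 114.0 GPa, ρ = 4480 kg/m³
  low-carbon steel: E = 210.0 GPa, ρ = 7830 kg/m³
  alumina ceramic: M = 1.88×10⁻³
  PEEK: M = 1.21×10⁻³
  titanium alloy: M = 1.08×10⁻³
  low-carbon steel: M = 0.759×10⁻³
Alumina ceramic ranks first.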